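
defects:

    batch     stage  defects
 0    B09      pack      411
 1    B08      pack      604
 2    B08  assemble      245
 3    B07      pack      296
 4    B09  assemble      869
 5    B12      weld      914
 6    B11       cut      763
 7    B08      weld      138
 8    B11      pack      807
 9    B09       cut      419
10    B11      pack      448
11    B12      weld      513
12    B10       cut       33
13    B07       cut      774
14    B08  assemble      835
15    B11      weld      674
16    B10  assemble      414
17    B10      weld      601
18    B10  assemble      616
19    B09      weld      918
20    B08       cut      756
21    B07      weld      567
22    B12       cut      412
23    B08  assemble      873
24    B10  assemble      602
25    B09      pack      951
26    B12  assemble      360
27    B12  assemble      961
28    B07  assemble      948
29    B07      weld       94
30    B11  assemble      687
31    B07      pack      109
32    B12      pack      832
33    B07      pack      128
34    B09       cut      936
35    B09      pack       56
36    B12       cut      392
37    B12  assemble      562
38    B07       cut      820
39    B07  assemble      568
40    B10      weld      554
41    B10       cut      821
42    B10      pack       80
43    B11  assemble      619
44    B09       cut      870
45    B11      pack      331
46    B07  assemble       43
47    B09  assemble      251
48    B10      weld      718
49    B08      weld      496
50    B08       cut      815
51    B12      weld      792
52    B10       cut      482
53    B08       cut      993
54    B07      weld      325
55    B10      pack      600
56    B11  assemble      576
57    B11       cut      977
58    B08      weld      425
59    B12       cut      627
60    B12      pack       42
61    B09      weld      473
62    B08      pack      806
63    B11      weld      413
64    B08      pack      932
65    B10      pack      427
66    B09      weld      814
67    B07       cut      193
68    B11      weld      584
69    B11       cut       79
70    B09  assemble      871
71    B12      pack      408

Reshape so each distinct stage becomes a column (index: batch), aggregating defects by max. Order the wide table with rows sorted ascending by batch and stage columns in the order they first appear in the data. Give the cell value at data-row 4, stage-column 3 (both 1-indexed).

718

With rows sorted ascending by batch, row 4 is batch=B10. stage columns in first-appearance order: pack, assemble, weld, cut; column 3 is weld.
Long rows with batch=B10, stage=weld: max(601, 554, 718) = 718.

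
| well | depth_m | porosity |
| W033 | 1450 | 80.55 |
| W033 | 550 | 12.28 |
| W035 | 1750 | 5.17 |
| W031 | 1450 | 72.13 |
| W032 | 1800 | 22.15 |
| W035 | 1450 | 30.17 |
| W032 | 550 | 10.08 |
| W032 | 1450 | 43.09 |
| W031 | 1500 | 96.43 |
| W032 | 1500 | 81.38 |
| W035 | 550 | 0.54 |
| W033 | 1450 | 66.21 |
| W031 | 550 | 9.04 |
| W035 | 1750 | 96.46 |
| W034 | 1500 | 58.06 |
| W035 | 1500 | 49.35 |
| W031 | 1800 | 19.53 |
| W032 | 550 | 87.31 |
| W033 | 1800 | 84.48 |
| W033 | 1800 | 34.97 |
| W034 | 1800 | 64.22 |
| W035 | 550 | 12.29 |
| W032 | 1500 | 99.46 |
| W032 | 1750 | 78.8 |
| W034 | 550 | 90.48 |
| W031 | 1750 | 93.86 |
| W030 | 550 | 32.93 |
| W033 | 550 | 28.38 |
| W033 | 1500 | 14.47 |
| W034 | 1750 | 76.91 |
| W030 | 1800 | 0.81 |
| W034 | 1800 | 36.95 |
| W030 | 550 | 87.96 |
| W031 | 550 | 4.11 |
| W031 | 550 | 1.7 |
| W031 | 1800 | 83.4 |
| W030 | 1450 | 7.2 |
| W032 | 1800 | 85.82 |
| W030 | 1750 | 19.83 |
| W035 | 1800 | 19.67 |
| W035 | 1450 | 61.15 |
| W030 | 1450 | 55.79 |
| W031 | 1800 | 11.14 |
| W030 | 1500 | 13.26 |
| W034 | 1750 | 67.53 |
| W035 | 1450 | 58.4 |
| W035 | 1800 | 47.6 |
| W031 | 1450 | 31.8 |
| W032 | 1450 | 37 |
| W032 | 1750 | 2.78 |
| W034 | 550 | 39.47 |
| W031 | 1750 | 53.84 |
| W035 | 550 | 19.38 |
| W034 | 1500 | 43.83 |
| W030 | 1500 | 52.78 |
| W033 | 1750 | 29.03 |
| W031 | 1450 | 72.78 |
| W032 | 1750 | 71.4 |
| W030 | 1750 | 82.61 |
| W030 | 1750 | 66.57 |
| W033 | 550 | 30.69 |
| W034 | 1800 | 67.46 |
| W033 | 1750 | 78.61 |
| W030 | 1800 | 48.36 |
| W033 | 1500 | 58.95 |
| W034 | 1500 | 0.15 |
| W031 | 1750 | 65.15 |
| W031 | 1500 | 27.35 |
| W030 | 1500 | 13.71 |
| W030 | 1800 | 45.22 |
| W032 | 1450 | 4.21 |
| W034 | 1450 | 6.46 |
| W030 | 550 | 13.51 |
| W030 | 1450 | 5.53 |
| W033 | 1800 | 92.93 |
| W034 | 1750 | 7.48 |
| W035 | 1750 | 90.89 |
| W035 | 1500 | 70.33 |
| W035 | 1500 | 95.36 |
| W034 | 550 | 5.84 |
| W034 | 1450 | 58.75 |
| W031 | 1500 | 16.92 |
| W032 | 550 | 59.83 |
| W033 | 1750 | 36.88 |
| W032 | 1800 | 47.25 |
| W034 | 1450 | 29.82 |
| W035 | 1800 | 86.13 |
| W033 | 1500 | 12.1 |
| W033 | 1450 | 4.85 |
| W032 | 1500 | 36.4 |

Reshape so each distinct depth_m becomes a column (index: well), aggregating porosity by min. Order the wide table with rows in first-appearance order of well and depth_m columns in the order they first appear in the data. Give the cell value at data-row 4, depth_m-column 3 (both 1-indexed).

2.78

With rows in first-appearance order of well, row 4 is well=W032. depth_m columns in first-appearance order: 1450, 550, 1750, 1800, 1500; column 3 is 1750.
Long rows with well=W032, depth_m=1750: min(78.8, 2.78, 71.4) = 2.78.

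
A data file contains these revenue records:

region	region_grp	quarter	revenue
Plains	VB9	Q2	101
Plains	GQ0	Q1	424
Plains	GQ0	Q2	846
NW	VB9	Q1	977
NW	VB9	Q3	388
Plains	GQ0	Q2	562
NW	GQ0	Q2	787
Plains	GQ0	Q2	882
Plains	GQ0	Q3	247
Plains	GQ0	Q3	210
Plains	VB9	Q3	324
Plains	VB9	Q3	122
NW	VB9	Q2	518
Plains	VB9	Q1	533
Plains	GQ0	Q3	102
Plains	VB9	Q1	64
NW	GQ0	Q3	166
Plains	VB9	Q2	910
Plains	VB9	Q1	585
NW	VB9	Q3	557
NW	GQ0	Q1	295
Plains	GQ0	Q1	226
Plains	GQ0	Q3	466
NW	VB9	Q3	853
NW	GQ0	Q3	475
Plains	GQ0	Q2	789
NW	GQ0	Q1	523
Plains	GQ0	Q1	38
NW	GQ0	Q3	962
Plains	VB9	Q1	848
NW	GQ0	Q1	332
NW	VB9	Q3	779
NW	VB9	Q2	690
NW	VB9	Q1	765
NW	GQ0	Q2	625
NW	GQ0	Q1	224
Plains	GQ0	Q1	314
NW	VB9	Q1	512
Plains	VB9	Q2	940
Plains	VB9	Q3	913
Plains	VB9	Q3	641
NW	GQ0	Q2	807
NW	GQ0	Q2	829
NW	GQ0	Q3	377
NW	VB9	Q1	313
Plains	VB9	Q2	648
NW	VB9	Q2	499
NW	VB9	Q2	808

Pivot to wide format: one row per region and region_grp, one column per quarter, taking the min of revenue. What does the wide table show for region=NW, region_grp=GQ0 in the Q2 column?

625

Rows with region=NW, region_grp=GQ0 and quarter=Q2: revenue values are 787, 625, 807, 829.
min(787, 625, 807, 829) = 625.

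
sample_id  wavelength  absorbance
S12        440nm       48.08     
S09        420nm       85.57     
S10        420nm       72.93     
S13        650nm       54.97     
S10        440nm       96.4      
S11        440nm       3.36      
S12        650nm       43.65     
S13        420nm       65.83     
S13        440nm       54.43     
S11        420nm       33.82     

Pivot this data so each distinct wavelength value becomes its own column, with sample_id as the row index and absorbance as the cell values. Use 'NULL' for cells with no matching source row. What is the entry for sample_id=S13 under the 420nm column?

The long row with sample_id=S13, wavelength=420nm has absorbance=65.83.

65.83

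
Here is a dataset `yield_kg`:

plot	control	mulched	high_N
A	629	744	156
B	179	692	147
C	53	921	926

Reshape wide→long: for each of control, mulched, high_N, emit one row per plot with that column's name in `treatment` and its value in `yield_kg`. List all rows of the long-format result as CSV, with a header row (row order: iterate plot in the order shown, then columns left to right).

plot,treatment,yield_kg
A,control,629
A,mulched,744
A,high_N,156
B,control,179
B,mulched,692
B,high_N,147
C,control,53
C,mulched,921
C,high_N,926

Each (plot, column) pair becomes one row: 3 × 3 = 9 rows.
For example, (A, control) → yield_kg=629.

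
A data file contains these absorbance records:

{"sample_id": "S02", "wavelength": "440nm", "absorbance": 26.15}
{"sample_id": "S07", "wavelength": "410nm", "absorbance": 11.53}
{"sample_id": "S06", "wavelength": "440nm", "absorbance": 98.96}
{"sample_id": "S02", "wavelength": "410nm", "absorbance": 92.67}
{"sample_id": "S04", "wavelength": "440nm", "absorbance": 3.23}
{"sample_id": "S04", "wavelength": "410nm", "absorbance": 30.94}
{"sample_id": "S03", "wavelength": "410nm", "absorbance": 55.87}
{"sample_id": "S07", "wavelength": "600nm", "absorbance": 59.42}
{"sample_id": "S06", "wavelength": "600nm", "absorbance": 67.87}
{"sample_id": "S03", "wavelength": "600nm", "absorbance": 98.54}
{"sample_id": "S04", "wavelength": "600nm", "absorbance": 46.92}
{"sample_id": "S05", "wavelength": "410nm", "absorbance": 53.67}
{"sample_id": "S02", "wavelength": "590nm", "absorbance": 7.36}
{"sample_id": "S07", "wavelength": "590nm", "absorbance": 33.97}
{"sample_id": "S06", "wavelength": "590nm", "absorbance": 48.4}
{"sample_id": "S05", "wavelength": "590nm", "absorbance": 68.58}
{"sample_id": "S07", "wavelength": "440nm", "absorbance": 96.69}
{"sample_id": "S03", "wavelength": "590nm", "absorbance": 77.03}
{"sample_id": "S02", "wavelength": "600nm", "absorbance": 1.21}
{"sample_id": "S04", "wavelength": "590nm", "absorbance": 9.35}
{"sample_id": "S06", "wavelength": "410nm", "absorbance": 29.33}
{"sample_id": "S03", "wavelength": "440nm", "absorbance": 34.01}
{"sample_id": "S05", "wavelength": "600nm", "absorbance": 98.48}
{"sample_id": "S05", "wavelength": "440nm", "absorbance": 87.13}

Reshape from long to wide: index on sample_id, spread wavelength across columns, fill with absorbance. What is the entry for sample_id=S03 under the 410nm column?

Wide layout: rows indexed by sample_id, columns are the 4 distinct wavelength values (440nm, 410nm, 600nm, 590nm).
Cell (sample_id=S03, wavelength=410nm) draws from the long row where sample_id=S03 and wavelength=410nm, which has absorbance=55.87.

55.87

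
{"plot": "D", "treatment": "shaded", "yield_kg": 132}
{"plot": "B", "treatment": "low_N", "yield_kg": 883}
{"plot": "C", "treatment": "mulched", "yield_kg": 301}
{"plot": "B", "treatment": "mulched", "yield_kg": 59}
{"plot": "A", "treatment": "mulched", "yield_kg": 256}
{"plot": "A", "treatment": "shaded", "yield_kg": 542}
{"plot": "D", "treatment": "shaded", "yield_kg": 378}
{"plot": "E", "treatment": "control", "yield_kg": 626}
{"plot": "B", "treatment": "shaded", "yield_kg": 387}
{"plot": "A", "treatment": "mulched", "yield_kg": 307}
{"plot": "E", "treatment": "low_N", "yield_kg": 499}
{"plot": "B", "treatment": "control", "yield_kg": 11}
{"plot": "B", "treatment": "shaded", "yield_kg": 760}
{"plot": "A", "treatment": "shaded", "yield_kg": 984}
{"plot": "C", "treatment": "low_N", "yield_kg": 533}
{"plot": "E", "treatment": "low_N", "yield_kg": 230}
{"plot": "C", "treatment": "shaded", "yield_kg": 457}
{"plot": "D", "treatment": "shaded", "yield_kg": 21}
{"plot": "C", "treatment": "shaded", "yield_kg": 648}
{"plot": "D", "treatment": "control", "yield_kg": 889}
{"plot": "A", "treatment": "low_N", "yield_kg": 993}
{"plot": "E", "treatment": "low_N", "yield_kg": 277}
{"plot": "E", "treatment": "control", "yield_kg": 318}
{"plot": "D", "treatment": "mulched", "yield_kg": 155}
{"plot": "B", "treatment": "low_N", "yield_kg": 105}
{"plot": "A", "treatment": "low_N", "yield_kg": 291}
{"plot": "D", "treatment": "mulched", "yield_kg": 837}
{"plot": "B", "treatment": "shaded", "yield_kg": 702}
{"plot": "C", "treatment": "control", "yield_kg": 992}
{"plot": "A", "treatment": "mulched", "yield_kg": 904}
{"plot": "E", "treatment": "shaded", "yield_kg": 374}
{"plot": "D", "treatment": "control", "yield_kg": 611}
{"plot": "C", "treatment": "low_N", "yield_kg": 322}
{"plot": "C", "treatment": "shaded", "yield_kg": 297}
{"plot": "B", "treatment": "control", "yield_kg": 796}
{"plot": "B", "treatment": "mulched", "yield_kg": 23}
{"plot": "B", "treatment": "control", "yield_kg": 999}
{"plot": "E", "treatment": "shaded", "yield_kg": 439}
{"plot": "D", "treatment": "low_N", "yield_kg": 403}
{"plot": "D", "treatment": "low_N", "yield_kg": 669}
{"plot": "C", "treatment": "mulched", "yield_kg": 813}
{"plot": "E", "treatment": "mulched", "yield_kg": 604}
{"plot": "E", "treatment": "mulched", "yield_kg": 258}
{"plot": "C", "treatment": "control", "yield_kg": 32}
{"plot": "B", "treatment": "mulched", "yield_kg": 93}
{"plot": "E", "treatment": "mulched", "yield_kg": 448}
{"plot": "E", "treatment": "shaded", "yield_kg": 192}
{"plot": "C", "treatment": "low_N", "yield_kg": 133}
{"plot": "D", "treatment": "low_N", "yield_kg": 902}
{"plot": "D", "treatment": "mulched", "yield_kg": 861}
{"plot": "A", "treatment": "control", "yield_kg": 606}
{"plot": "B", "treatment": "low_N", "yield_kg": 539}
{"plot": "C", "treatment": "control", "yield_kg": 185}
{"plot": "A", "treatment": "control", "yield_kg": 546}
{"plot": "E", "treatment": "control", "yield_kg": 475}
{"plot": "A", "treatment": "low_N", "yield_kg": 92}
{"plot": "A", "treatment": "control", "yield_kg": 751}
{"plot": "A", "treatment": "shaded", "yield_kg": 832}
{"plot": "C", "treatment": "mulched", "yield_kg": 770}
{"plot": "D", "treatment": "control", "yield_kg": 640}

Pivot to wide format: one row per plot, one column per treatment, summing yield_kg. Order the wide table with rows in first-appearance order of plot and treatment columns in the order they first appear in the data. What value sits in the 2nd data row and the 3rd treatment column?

With rows in first-appearance order of plot, row 2 is plot=B. treatment columns in first-appearance order: shaded, low_N, mulched, control; column 3 is mulched.
Long rows with plot=B, treatment=mulched: 59 + 23 + 93 = 175.

175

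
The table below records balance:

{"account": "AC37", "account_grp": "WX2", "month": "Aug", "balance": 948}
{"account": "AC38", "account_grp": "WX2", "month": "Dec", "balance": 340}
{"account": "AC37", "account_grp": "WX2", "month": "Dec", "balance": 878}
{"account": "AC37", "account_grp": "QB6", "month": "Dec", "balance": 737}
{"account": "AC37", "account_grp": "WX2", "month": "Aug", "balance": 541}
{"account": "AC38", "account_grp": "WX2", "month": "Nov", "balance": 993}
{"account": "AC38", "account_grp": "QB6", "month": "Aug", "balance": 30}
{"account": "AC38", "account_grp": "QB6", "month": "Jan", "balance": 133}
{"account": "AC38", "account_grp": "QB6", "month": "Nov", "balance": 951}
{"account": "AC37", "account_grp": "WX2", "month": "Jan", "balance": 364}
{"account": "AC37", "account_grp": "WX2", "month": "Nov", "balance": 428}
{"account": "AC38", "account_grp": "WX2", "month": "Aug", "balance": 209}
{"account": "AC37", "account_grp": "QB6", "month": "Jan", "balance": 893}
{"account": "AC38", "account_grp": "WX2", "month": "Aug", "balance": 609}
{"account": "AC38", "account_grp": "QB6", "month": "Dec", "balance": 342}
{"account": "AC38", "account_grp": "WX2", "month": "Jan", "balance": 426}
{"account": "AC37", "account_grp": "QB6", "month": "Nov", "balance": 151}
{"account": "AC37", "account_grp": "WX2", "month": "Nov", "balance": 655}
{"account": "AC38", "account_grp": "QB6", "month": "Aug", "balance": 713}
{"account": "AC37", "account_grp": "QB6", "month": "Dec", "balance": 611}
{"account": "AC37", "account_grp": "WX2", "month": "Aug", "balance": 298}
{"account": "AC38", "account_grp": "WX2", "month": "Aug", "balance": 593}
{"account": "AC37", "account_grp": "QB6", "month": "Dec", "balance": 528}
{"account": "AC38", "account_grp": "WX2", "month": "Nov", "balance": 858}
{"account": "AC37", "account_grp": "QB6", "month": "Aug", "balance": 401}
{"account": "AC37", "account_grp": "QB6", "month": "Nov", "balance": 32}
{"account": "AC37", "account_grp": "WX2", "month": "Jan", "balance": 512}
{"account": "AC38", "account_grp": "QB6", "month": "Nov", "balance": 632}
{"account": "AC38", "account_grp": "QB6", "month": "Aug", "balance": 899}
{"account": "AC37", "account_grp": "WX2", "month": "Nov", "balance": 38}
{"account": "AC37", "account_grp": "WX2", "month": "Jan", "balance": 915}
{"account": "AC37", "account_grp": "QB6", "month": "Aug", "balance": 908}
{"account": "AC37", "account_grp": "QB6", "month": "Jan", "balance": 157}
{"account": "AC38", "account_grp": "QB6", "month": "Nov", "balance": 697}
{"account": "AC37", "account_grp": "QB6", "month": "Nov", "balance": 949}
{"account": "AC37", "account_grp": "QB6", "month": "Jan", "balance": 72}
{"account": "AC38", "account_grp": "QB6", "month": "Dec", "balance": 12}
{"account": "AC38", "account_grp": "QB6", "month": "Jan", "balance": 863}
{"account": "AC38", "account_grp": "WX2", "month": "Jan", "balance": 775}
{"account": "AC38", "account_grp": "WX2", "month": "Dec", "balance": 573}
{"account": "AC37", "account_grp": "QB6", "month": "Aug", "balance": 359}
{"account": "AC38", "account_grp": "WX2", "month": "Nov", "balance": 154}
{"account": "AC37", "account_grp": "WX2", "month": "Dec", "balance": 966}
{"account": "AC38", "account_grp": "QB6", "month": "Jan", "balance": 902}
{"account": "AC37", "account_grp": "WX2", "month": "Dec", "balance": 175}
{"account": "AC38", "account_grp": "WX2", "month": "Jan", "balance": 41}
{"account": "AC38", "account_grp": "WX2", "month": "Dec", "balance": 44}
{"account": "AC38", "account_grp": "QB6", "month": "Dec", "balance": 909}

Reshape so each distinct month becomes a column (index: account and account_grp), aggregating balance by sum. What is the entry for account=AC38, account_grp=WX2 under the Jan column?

1242

Rows with account=AC38, account_grp=WX2 and month=Jan: balance values are 426, 775, 41.
426 + 775 + 41 = 1242.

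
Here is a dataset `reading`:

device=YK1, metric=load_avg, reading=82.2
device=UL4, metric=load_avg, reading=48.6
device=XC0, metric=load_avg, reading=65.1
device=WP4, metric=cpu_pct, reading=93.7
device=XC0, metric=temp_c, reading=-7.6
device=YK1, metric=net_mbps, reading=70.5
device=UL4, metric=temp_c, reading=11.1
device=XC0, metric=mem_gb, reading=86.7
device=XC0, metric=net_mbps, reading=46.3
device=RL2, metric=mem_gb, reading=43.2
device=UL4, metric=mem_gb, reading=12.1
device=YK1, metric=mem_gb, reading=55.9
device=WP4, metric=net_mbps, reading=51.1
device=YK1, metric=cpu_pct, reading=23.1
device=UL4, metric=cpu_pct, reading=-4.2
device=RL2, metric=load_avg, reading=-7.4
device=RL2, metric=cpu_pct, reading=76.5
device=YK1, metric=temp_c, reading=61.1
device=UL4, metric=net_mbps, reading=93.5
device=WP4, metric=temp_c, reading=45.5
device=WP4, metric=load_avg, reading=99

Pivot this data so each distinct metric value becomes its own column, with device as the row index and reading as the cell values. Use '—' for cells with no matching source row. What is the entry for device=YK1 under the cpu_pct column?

23.1

The long row with device=YK1, metric=cpu_pct has reading=23.1.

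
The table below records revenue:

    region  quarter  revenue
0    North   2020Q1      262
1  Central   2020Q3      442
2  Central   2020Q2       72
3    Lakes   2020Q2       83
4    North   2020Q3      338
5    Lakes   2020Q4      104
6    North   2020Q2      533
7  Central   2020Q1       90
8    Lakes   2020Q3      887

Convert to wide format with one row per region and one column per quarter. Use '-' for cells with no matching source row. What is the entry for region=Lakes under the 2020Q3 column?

887

The long row with region=Lakes, quarter=2020Q3 has revenue=887.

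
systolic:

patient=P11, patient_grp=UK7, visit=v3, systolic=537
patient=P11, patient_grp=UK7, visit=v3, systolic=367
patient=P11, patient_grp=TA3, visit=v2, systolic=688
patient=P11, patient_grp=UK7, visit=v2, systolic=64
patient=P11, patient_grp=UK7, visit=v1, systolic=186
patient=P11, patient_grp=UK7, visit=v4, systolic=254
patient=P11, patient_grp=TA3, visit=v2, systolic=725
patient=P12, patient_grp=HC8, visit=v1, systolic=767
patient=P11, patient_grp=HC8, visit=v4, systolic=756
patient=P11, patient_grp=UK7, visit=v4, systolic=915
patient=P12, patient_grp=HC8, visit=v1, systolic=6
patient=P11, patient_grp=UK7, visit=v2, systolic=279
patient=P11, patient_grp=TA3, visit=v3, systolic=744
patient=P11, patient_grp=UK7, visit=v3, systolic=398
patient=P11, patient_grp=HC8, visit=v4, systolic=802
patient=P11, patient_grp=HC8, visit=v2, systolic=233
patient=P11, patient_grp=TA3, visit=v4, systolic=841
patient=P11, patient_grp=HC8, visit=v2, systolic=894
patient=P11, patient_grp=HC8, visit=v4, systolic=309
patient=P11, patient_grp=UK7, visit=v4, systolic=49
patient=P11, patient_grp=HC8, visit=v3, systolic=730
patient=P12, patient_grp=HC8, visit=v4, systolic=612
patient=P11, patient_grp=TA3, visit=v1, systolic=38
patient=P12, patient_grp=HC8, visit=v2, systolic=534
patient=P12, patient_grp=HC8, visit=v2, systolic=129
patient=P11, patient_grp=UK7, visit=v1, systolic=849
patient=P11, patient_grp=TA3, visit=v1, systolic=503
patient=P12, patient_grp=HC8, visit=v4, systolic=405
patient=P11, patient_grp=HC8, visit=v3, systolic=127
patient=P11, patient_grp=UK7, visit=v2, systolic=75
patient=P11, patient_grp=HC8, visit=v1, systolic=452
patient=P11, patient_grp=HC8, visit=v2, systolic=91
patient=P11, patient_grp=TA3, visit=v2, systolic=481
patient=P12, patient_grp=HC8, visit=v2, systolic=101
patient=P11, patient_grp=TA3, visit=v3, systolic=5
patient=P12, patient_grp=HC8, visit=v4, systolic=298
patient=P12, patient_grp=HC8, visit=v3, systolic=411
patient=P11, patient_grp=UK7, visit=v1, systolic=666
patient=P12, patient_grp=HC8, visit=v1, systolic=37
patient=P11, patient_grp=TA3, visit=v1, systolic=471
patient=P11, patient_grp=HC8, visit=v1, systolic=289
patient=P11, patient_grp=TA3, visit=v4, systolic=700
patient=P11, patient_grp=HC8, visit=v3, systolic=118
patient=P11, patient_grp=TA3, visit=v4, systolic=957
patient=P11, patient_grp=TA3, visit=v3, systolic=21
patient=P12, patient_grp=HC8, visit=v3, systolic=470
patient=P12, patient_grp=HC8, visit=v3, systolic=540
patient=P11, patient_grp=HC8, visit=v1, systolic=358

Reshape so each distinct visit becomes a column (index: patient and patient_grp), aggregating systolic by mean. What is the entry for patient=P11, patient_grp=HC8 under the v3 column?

Rows with patient=P11, patient_grp=HC8 and visit=v3: systolic values are 730, 127, 118.
(730 + 127 + 118) / 3 = 325.

325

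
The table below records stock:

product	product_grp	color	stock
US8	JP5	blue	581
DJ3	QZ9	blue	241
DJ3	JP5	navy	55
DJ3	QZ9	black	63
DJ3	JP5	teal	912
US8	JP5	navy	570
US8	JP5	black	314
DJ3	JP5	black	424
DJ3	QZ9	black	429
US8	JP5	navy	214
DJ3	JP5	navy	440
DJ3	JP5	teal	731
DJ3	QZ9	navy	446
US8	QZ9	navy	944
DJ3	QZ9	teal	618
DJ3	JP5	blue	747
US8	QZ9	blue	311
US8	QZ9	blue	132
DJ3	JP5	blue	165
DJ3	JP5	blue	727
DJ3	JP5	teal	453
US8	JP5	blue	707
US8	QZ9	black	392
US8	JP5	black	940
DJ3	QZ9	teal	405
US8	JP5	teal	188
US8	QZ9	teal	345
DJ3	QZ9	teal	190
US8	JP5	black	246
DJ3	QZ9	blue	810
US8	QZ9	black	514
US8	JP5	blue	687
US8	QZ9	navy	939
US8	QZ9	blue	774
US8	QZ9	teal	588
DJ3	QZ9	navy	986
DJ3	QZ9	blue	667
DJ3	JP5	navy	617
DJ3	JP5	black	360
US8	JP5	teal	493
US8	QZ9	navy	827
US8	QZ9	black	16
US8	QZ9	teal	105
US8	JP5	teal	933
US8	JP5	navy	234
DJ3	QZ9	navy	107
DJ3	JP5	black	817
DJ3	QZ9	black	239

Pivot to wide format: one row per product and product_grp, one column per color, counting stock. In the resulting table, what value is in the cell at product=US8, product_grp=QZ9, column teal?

Rows with product=US8, product_grp=QZ9 and color=teal: stock values are 345, 588, 105.
3 rows match — count = 3.

3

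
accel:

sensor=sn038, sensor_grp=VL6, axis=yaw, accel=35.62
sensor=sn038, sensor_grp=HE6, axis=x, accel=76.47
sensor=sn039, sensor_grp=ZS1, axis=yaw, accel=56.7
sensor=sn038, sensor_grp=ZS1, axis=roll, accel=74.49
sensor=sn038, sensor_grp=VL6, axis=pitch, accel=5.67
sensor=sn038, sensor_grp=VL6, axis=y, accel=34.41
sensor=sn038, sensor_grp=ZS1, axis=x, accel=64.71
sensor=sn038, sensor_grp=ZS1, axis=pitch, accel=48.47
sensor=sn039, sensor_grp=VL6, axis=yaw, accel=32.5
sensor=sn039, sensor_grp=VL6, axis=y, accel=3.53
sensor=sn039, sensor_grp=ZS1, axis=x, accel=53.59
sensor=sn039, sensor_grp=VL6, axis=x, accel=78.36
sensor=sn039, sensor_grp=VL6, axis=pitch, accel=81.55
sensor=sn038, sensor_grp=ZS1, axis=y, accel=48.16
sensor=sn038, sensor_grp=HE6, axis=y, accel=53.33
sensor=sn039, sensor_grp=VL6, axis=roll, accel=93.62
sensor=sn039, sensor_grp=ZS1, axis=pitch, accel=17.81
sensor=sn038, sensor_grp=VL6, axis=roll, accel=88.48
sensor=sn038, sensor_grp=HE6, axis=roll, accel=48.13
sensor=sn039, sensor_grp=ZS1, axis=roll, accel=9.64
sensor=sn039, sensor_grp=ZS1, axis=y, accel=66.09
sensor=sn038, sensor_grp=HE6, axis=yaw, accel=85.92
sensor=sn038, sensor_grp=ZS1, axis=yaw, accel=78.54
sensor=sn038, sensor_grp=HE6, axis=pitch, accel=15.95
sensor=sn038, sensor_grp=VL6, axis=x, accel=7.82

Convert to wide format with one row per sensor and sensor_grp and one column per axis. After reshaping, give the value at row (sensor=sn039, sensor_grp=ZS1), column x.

Wide layout: rows indexed by sensor and sensor_grp, columns are the 5 distinct axis values (yaw, x, roll, pitch, y).
Cell (sensor=sn039, sensor_grp=ZS1, axis=x) draws from the long row where sensor=sn039, sensor_grp=ZS1 and axis=x, which has accel=53.59.

53.59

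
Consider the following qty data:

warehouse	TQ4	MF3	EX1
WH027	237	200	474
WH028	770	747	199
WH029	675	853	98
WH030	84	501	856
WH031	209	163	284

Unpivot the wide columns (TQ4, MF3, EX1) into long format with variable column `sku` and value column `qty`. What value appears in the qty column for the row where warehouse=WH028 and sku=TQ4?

770

Unpivoting turns each (warehouse, wide-column) pair into one long row.
The wide cell at row WH028, column TQ4 holds 770, so the long row (WH028, TQ4) has qty=770.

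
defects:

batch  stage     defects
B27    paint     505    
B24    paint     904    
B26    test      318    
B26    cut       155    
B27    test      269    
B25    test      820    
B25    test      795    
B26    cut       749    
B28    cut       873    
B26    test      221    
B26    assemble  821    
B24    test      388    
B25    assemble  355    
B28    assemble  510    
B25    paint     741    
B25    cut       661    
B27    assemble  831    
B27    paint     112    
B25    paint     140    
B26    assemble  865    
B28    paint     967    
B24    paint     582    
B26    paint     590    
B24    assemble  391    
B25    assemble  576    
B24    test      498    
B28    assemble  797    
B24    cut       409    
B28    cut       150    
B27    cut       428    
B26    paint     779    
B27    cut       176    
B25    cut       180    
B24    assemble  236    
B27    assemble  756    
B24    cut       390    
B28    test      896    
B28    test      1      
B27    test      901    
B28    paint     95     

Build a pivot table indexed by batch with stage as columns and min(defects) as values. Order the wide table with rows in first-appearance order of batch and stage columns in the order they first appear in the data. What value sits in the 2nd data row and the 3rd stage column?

390

With rows in first-appearance order of batch, row 2 is batch=B24. stage columns in first-appearance order: paint, test, cut, assemble; column 3 is cut.
Long rows with batch=B24, stage=cut: min(409, 390) = 390.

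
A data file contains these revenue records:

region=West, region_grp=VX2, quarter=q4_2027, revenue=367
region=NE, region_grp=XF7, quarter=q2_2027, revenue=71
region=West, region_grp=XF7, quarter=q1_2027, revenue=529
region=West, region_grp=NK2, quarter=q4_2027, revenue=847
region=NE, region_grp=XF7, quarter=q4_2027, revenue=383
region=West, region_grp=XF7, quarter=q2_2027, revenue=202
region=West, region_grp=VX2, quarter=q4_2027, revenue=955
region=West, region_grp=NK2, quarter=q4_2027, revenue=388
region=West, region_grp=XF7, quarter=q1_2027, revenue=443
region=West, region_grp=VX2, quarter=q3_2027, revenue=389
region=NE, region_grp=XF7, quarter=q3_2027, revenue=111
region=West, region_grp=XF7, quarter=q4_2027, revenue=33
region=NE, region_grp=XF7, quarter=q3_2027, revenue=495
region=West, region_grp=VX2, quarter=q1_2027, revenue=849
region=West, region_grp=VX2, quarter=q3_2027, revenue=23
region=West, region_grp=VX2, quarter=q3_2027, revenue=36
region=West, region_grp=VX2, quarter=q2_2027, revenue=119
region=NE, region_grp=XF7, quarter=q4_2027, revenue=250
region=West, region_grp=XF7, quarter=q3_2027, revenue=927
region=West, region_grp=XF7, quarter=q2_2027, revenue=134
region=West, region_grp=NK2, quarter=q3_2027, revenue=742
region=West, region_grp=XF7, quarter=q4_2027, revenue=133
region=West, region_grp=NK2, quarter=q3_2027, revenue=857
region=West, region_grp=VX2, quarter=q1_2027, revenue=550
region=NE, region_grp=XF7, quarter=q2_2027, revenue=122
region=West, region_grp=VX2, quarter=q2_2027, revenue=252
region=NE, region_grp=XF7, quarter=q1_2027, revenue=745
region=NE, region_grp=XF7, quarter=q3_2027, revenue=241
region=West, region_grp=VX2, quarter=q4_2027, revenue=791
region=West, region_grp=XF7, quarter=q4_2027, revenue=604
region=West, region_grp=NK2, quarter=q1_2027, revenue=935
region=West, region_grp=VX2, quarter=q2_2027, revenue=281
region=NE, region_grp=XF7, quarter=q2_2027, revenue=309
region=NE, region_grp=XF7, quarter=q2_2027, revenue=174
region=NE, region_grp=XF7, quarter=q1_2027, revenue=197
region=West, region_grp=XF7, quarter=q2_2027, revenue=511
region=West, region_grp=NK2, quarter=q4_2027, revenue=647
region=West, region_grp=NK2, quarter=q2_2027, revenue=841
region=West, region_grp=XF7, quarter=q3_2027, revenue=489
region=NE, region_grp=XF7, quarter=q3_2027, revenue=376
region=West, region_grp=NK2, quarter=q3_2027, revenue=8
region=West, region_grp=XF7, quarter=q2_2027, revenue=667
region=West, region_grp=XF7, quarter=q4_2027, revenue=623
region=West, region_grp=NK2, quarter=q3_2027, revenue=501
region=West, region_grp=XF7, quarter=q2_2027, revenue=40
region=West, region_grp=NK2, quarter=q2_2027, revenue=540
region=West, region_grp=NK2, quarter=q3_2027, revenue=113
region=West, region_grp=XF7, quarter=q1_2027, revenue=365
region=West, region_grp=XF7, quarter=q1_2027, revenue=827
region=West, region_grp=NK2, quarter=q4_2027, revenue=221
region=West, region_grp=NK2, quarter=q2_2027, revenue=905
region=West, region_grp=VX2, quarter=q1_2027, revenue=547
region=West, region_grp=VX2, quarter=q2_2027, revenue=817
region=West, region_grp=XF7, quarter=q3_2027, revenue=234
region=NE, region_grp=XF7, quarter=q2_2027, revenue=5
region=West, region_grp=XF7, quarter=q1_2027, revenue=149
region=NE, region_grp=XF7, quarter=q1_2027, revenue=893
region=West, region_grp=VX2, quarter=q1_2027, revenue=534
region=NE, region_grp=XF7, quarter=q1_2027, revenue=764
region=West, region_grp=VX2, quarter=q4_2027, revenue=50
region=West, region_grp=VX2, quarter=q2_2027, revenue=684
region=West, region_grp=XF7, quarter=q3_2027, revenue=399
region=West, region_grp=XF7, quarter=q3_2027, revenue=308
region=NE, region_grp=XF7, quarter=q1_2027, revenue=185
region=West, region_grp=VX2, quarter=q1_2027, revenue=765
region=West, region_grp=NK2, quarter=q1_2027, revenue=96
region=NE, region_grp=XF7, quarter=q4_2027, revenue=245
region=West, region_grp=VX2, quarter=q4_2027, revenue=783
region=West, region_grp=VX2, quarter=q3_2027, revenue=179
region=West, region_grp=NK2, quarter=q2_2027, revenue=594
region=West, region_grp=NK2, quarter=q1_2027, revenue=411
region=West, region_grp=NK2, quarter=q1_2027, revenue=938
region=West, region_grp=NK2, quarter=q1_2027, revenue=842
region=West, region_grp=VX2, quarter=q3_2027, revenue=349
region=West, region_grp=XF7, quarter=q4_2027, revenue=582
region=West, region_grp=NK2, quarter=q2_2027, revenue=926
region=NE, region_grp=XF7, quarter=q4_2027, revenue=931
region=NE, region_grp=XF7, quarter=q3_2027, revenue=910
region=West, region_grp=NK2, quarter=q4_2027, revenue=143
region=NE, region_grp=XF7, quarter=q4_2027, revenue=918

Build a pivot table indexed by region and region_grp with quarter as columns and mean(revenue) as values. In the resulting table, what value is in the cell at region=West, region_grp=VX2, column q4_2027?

Rows with region=West, region_grp=VX2 and quarter=q4_2027: revenue values are 367, 955, 791, 50, 783.
(367 + 955 + 791 + 50 + 783) / 5 = 589.20.

589.20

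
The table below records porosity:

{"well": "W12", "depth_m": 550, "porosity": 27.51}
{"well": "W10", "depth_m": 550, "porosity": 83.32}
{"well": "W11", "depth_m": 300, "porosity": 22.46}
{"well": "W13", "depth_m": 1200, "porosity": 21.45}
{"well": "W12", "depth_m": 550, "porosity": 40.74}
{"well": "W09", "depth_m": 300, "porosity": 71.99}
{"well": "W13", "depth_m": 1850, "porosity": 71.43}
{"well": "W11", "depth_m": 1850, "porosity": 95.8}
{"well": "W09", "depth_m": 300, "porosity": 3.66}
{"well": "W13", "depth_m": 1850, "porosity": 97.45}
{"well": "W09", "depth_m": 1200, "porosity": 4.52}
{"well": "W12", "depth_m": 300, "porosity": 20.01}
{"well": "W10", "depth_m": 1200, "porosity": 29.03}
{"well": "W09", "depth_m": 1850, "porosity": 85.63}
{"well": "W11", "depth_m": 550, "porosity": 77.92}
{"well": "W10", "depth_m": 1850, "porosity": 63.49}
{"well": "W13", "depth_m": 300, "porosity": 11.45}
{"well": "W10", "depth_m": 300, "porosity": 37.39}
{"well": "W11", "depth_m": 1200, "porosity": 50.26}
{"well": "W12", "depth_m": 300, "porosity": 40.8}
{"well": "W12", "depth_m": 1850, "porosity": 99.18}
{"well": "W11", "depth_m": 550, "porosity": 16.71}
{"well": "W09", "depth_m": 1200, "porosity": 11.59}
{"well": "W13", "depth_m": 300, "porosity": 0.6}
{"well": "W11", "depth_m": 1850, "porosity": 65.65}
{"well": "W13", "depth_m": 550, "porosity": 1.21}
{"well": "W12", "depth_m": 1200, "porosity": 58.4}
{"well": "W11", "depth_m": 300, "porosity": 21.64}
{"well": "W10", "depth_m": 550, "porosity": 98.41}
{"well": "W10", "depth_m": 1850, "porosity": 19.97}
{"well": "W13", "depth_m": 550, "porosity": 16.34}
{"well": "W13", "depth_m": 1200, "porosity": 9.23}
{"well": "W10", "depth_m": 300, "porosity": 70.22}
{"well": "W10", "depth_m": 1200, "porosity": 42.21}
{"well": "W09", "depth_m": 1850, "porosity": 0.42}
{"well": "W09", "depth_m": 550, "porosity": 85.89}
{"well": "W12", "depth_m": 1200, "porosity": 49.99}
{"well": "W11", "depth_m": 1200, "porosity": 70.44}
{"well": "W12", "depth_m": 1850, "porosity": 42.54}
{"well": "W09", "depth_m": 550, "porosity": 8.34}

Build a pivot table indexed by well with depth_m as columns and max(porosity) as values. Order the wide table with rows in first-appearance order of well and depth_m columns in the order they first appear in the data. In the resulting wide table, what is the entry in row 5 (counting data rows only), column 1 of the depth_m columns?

85.89

With rows in first-appearance order of well, row 5 is well=W09. depth_m columns in first-appearance order: 550, 300, 1200, 1850; column 1 is 550.
Long rows with well=W09, depth_m=550: max(85.89, 8.34) = 85.89.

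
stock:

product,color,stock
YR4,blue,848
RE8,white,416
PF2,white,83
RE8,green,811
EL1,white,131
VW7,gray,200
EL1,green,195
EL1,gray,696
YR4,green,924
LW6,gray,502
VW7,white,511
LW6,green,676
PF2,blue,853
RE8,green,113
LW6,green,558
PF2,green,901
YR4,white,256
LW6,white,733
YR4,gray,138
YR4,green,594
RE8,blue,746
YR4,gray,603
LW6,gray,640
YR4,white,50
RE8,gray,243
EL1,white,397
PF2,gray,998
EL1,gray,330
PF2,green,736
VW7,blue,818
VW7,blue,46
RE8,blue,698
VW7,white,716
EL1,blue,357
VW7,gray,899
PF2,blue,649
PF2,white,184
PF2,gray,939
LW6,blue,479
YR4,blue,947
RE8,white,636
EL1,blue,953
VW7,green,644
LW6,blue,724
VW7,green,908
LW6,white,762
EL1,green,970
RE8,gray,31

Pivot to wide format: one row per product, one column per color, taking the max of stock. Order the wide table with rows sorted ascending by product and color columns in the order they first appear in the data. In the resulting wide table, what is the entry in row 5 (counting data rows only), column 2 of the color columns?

With rows sorted ascending by product, row 5 is product=VW7. color columns in first-appearance order: blue, white, green, gray; column 2 is white.
Long rows with product=VW7, color=white: max(511, 716) = 716.

716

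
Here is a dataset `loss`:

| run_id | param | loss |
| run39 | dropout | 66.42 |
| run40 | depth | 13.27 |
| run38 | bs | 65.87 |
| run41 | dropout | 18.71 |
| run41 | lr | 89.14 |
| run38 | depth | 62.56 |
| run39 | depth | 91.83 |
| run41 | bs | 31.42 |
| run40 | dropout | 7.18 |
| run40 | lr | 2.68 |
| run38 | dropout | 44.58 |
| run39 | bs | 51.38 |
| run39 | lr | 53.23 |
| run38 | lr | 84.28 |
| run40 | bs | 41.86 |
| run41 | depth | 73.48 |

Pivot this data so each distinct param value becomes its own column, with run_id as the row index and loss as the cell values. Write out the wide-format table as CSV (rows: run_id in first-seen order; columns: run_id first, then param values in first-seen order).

run_id,dropout,depth,bs,lr
run39,66.42,91.83,51.38,53.23
run40,7.18,13.27,41.86,2.68
run38,44.58,62.56,65.87,84.28
run41,18.71,73.48,31.42,89.14

Columns: run_id plus the 4 distinct param values (dropout, depth, bs, lr).
For example, row run39 column dropout takes loss=66.42 from the long row (run39, dropout).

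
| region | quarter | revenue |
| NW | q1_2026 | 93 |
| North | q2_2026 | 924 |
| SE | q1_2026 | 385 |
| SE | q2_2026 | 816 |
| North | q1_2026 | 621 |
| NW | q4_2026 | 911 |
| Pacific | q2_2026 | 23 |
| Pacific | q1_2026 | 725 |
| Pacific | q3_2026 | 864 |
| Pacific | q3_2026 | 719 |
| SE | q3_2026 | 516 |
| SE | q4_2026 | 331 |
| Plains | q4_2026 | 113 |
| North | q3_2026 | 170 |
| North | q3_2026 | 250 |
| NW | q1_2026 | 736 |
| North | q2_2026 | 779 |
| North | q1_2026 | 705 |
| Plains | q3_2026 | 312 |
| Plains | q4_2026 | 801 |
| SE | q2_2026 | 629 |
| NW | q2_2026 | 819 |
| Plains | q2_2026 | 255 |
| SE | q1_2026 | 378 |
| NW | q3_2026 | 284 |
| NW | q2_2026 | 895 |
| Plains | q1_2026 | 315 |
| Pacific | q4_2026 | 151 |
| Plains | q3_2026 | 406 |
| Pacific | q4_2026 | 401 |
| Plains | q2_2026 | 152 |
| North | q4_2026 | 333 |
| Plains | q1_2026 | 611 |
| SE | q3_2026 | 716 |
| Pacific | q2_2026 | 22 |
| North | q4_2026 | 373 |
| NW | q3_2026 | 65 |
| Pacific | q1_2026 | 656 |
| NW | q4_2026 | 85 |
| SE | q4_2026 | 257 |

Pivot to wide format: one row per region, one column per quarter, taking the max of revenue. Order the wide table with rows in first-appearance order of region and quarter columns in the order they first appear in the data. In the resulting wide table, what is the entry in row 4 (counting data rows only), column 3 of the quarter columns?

With rows in first-appearance order of region, row 4 is region=Pacific. quarter columns in first-appearance order: q1_2026, q2_2026, q4_2026, q3_2026; column 3 is q4_2026.
Long rows with region=Pacific, quarter=q4_2026: max(151, 401) = 401.

401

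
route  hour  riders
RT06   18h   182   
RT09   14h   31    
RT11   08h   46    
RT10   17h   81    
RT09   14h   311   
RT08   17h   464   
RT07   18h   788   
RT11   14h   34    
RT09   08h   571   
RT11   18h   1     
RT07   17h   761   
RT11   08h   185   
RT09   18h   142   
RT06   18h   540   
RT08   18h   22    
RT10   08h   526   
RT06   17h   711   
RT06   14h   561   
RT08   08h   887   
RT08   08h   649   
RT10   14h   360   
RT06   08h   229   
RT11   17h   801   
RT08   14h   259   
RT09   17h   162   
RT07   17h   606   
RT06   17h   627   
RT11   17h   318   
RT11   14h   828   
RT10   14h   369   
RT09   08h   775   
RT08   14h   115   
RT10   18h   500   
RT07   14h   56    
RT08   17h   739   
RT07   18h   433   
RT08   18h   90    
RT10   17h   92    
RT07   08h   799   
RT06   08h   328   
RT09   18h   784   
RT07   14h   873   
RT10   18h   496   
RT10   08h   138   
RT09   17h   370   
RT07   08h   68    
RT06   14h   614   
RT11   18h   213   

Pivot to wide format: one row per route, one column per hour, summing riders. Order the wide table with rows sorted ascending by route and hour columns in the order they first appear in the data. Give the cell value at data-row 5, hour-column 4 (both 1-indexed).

With rows sorted ascending by route, row 5 is route=RT10. hour columns in first-appearance order: 18h, 14h, 08h, 17h; column 4 is 17h.
Long rows with route=RT10, hour=17h: 81 + 92 = 173.

173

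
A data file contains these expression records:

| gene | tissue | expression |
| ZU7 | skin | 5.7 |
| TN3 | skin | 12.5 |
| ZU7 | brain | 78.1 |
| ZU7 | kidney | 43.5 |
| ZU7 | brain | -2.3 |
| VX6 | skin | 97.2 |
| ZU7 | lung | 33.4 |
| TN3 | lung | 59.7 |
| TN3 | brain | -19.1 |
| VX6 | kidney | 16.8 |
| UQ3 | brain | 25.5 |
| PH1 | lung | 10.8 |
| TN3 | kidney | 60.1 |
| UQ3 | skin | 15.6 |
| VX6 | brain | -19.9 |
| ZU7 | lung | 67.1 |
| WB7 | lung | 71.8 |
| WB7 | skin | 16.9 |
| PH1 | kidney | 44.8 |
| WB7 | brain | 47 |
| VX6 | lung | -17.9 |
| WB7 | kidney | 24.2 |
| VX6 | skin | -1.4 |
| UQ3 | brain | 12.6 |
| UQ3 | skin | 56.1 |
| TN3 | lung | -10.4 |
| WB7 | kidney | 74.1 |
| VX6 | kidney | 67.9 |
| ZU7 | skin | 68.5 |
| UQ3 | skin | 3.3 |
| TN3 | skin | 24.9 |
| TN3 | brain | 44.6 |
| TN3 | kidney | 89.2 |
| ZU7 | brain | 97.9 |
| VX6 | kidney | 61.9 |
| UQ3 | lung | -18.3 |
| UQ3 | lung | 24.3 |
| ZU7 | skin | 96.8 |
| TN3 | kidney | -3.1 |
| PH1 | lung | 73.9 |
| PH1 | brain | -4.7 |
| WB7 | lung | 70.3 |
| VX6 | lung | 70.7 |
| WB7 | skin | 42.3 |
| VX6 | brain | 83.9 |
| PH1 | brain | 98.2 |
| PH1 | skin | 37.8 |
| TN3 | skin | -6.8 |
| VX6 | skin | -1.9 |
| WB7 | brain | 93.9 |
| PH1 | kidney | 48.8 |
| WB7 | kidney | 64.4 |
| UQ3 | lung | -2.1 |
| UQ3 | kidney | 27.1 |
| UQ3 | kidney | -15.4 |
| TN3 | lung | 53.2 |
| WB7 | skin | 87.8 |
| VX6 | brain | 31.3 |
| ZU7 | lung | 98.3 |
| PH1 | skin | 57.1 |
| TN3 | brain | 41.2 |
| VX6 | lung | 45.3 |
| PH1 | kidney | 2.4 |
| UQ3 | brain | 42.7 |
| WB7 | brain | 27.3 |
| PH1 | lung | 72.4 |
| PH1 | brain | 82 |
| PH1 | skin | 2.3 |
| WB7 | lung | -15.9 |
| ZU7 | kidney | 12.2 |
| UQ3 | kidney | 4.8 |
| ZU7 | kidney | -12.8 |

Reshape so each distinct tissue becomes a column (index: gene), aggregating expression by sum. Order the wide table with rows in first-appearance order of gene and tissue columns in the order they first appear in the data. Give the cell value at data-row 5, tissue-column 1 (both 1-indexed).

97.2

With rows in first-appearance order of gene, row 5 is gene=PH1. tissue columns in first-appearance order: skin, brain, kidney, lung; column 1 is skin.
Long rows with gene=PH1, tissue=skin: 37.8 + 57.1 + 2.3 = 97.2.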